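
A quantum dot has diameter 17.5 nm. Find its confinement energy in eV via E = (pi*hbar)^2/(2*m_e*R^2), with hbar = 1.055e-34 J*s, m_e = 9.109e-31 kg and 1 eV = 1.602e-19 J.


Radius R = 17.5/2 = 8.75 nm = 8.75e-09 m
E = (pi * 1.055e-34)^2 / (2 * 9.109e-31 * (8.75e-09)^2)
E(J) = 7.87568e-22
E = E(J) / 1.602e-19 = 0.0049 eV

0.0049


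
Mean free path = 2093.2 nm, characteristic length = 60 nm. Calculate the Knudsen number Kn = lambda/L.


Knudsen number Kn = lambda / L
Kn = 2093.2 / 60
Kn = 34.8867

34.8867


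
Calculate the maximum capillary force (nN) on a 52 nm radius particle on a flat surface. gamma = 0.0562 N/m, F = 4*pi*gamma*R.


Convert radius: R = 52 nm = 5.2e-08 m
F = 4 * pi * gamma * R
F = 4 * pi * 0.0562 * 5.2e-08
F = 3.6724e-08 N = 36.724 nN

36.724


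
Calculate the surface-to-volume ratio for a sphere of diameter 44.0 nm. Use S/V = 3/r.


Radius r = 44.0/2 = 22 nm
S/V = 3 / r = 3 / 22
S/V = 0.1364 nm^-1

0.1364


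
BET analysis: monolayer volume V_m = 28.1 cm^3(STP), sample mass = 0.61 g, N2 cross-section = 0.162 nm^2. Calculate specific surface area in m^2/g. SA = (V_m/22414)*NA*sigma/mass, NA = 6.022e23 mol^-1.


Number of moles in monolayer = V_m / 22414 = 28.1 / 22414 = 0.00125368
Number of molecules = moles * NA = 0.00125368 * 6.022e23
SA = molecules * sigma / mass
SA = (28.1 / 22414) * 6.022e23 * 0.162e-18 / 0.61
SA = 200.5 m^2/g

200.5


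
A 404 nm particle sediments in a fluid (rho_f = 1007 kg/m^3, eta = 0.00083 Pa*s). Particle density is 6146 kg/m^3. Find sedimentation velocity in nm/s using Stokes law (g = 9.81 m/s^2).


Radius R = 404/2 nm = 2.02e-07 m
Density difference = 6146 - 1007 = 5139 kg/m^3
v = 2 * R^2 * (rho_p - rho_f) * g / (9 * eta)
v = 2 * (2.02e-07)^2 * 5139 * 9.81 / (9 * 0.00083)
v = 5.50757e-07 m/s = 550.7567 nm/s

550.7567


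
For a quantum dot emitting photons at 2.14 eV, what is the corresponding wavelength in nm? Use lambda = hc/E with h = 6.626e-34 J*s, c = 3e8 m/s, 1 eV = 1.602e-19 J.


Convert energy: E = 2.14 eV = 2.14 * 1.602e-19 = 3.42828e-19 J
lambda = h*c / E = 6.626e-34 * 3e8 / 3.42828e-19
lambda = 5.79824e-07 m = 579.8 nm

579.8


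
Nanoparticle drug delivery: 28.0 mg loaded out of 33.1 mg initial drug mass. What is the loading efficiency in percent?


Drug loading efficiency = (drug loaded / drug initial) * 100
DLE = 28.0 / 33.1 * 100
DLE = 0.8459 * 100
DLE = 84.59%

84.59


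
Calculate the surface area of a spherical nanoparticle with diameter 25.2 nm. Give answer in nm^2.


Radius r = 25.2/2 = 12.6 nm
Surface area SA = 4 * pi * r^2
SA = 4 * pi * (12.6)^2
SA = 1995.04 nm^2

1995.04


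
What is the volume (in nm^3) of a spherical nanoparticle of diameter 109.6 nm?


Radius r = 109.6/2 = 54.8 nm
Volume V = (4/3) * pi * r^3
V = (4/3) * pi * (54.8)^3
V = 689334.93 nm^3

689334.93


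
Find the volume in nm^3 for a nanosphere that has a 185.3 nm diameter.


Radius r = 185.3/2 = 92.65 nm
Volume V = (4/3) * pi * r^3
V = (4/3) * pi * (92.65)^3
V = 3331385.42 nm^3

3331385.42


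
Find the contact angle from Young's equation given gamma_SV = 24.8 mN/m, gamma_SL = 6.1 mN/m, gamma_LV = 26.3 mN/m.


cos(theta) = (gamma_SV - gamma_SL) / gamma_LV
cos(theta) = (24.8 - 6.1) / 26.3
cos(theta) = 0.711027
theta = arccos(0.711027) = 44.68 degrees

44.68


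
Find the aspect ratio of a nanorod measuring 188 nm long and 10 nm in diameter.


Aspect ratio AR = length / diameter
AR = 188 / 10
AR = 18.8

18.8


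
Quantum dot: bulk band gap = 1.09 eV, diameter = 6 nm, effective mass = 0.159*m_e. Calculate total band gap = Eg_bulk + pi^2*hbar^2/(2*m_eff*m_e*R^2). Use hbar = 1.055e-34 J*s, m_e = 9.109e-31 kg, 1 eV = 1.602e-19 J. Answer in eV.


Radius R = 6/2 nm = 3e-09 m
Confinement energy dE = pi^2 * hbar^2 / (2 * m_eff * m_e * R^2)
dE = pi^2 * (1.055e-34)^2 / (2 * 0.159 * 9.109e-31 * (3e-09)^2) J, divided by 1.602e-19 J/eV
dE = 0.263 eV
Total band gap = E_g(bulk) + dE = 1.09 + 0.263 = 1.353 eV

1.353


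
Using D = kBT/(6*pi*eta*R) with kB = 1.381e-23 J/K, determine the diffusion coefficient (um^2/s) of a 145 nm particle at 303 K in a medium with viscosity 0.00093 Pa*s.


Radius R = 145/2 = 72.5 nm = 7.25e-08 m
D = kB*T / (6*pi*eta*R)
D = 1.381e-23 * 303 / (6 * pi * 0.00093 * 7.25e-08)
D = 3.29241e-12 m^2/s = 3.292 um^2/s

3.292


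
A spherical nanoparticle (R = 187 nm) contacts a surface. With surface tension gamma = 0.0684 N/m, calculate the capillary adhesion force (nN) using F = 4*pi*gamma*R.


Convert radius: R = 187 nm = 1.87e-07 m
F = 4 * pi * gamma * R
F = 4 * pi * 0.0684 * 1.87e-07
F = 1.60734e-07 N = 160.7339 nN

160.7339


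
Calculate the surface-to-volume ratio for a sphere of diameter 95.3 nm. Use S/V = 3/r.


Radius r = 95.3/2 = 47.65 nm
S/V = 3 / r = 3 / 47.65
S/V = 0.063 nm^-1

0.063


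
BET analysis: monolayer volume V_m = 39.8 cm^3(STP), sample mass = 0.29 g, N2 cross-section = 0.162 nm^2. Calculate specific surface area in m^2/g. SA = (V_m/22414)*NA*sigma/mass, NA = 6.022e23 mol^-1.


Number of moles in monolayer = V_m / 22414 = 39.8 / 22414 = 0.00177568
Number of molecules = moles * NA = 0.00177568 * 6.022e23
SA = molecules * sigma / mass
SA = (39.8 / 22414) * 6.022e23 * 0.162e-18 / 0.29
SA = 597.3 m^2/g

597.3


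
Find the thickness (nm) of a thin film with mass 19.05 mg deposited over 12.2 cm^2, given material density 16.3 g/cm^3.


Convert: m = 19.05 mg = 1.9050e-05 kg, A = 12.2 cm^2 = 1.2200e-03 m^2, rho = 16.3 g/cm^3 = 16300 kg/m^3
t = m / (A * rho)
t = 1.9050e-05 / (1.2200e-03 * 16300)
t = 9.5796e-07 m = 958.0 nm

958.0


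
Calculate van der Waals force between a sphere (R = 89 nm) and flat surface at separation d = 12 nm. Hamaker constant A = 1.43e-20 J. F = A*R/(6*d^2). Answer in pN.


Convert to SI: R = 89 nm = 8.9e-08 m, d = 12 nm = 1.2e-08 m
F = A * R / (6 * d^2)
F = 1.43e-20 * 8.9e-08 / (6 * (1.2e-08)^2)
F = 1.47303e-12 N = 1.473 pN

1.473


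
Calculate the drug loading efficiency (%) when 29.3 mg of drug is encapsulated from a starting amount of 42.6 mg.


Drug loading efficiency = (drug loaded / drug initial) * 100
DLE = 29.3 / 42.6 * 100
DLE = 0.6878 * 100
DLE = 68.78%

68.78


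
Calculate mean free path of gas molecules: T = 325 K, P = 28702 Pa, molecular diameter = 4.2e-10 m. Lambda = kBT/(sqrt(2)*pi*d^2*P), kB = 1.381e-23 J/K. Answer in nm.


Mean free path: lambda = kB*T / (sqrt(2) * pi * d^2 * P)
lambda = 1.381e-23 * 325 / (sqrt(2) * pi * (4.2e-10)^2 * 28702)
lambda = 1.99527e-07 m
lambda = 199.53 nm

199.53


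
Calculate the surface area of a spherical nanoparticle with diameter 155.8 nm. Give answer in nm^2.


Radius r = 155.8/2 = 77.9 nm
Surface area SA = 4 * pi * r^2
SA = 4 * pi * (77.9)^2
SA = 76257.89 nm^2

76257.89


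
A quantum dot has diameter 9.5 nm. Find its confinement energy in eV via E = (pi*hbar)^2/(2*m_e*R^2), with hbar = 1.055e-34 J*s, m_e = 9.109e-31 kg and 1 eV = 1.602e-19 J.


Radius R = 9.5/2 = 4.75 nm = 4.75e-09 m
E = (pi * 1.055e-34)^2 / (2 * 9.109e-31 * (4.75e-09)^2)
E(J) = 2.67249e-21
E = E(J) / 1.602e-19 = 0.0167 eV

0.0167


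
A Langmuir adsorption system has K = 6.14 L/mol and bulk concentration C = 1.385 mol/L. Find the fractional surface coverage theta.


Langmuir isotherm: theta = K*C / (1 + K*C)
K*C = 6.14 * 1.385 = 8.5039
theta = 8.5039 / (1 + 8.5039) = 8.5039 / 9.5039
theta = 0.8948

0.8948


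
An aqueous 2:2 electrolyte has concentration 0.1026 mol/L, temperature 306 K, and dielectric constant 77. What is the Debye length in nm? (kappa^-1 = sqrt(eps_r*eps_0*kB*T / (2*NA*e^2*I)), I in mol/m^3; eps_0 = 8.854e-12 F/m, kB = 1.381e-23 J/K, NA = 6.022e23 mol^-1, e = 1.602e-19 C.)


Ionic strength I = 0.1026 * 2^2 * 1000 = 410.4 mol/m^3
kappa^-1 = sqrt(77 * 8.854e-12 * 1.381e-23 * 306 / (2 * 6.022e23 * (1.602e-19)^2 * 410.4))
kappa^-1 = 0.477 nm

0.477


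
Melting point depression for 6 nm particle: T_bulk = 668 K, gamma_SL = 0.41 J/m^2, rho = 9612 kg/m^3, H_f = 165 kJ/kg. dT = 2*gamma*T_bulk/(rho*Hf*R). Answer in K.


Radius R = 6/2 = 3 nm = 3e-09 m
Convert H_f = 165 kJ/kg = 165000 J/kg
dT = 2 * gamma_SL * T_bulk / (rho * H_f * R)
dT = 2 * 0.41 * 668 / (9612 * 165000 * 3e-09)
dT = 115.1 K

115.1


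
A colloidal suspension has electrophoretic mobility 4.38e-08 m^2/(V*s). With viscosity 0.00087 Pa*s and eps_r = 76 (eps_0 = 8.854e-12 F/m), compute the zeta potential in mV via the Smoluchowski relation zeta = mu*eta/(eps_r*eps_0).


Smoluchowski equation: zeta = mu * eta / (eps_r * eps_0)
zeta = 4.38e-08 * 0.00087 / (76 * 8.854e-12)
zeta = 0.056629 V = 56.63 mV

56.63


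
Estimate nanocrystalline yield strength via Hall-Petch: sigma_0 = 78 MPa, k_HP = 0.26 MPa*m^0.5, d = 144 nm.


d = 144 nm = 1.44e-07 m
sqrt(d) = 0.0003794733
Hall-Petch contribution = k / sqrt(d) = 0.26 / 0.0003794733 = 685.2 MPa
sigma = sigma_0 + k/sqrt(d) = 78 + 685.2 = 763.2 MPa

763.2


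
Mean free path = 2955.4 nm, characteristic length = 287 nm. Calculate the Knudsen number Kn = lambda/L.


Knudsen number Kn = lambda / L
Kn = 2955.4 / 287
Kn = 10.2976

10.2976


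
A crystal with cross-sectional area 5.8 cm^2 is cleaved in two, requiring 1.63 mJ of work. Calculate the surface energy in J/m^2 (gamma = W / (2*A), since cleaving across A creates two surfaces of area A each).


Convert: A = 5.8 cm^2 = 0.00058 m^2, W = 1.63 mJ = 0.00163 J
Cleaving exposes two faces of area A, so total new surface = 2*A and gamma = W / (2*A)
gamma = 0.00163 / (2 * 0.00058)
gamma = 1.405 J/m^2

1.405


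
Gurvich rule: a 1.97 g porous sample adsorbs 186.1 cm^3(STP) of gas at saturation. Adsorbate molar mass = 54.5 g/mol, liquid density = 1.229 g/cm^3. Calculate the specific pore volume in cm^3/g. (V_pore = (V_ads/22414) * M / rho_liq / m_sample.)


Moles adsorbed n = V_ads / 22414 = 186.1 / 22414 = 8.302846e-03 mol
Liquid volume V_liq = n * M / rho_liq = 8.302846e-03 * 54.5 / 1.229 = 0.36819 cm^3
Specific pore volume V_pore = V_liq / m_sample = 0.36819 / 1.97
V_pore = 0.1869 cm^3/g

0.1869


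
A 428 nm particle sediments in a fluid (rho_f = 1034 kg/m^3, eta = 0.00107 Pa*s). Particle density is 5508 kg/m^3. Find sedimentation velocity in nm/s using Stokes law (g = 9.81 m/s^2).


Radius R = 428/2 nm = 2.14e-07 m
Density difference = 5508 - 1034 = 4474 kg/m^3
v = 2 * R^2 * (rho_p - rho_f) * g / (9 * eta)
v = 2 * (2.14e-07)^2 * 4474 * 9.81 / (9 * 0.00107)
v = 4.17442e-07 m/s = 417.4421 nm/s

417.4421


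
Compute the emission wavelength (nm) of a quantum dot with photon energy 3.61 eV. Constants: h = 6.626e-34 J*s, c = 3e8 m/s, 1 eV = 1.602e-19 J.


Convert energy: E = 3.61 eV = 3.61 * 1.602e-19 = 5.78322e-19 J
lambda = h*c / E = 6.626e-34 * 3e8 / 5.78322e-19
lambda = 3.43719e-07 m = 343.7 nm

343.7


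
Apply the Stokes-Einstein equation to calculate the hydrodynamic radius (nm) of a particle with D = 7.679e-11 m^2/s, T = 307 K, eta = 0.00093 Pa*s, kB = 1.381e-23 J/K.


Stokes-Einstein: R = kB*T / (6*pi*eta*D)
R = 1.381e-23 * 307 / (6 * pi * 0.00093 * 7.679e-11)
R = 3.14951e-09 m = 3.15 nm

3.15


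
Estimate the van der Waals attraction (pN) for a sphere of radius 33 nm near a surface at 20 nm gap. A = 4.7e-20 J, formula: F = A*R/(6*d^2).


Convert to SI: R = 33 nm = 3.3e-08 m, d = 20 nm = 2e-08 m
F = A * R / (6 * d^2)
F = 4.7e-20 * 3.3e-08 / (6 * (2e-08)^2)
F = 6.4625e-13 N = 0.646 pN

0.646


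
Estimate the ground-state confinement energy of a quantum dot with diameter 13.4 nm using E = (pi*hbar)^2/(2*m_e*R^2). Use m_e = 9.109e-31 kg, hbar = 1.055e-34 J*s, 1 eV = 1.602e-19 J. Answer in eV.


Radius R = 13.4/2 = 6.7 nm = 6.7e-09 m
E = (pi * 1.055e-34)^2 / (2 * 9.109e-31 * (6.7e-09)^2)
E(J) = 1.34324e-21
E = E(J) / 1.602e-19 = 0.0084 eV

0.0084


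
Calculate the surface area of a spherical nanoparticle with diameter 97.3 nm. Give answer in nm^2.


Radius r = 97.3/2 = 48.65 nm
Surface area SA = 4 * pi * r^2
SA = 4 * pi * (48.65)^2
SA = 29742.37 nm^2

29742.37


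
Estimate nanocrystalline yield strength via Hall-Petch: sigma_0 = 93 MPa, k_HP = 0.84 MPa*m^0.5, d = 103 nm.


d = 103 nm = 1.03e-07 m
sqrt(d) = 0.0003209361
Hall-Petch contribution = k / sqrt(d) = 0.84 / 0.0003209361 = 2617.3 MPa
sigma = sigma_0 + k/sqrt(d) = 93 + 2617.3 = 2710.3 MPa

2710.3


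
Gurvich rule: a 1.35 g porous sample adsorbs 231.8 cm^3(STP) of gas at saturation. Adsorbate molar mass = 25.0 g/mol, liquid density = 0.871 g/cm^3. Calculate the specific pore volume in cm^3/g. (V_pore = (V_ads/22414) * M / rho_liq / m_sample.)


Moles adsorbed n = V_ads / 22414 = 231.8 / 22414 = 1.034175e-02 mol
Liquid volume V_liq = n * M / rho_liq = 1.034175e-02 * 25.0 / 0.871 = 0.29684 cm^3
Specific pore volume V_pore = V_liq / m_sample = 0.29684 / 1.35
V_pore = 0.2199 cm^3/g

0.2199


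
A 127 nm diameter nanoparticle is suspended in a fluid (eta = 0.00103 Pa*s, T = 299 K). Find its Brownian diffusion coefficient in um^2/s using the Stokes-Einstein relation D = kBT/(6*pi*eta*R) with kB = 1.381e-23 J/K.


Radius R = 127/2 = 63.5 nm = 6.35e-08 m
D = kB*T / (6*pi*eta*R)
D = 1.381e-23 * 299 / (6 * pi * 0.00103 * 6.35e-08)
D = 3.34929e-12 m^2/s = 3.349 um^2/s

3.349


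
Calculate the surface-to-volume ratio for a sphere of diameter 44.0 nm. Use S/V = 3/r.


Radius r = 44.0/2 = 22 nm
S/V = 3 / r = 3 / 22
S/V = 0.1364 nm^-1

0.1364


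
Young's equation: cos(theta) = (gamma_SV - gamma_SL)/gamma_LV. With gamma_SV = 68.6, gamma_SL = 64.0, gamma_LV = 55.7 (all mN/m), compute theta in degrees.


cos(theta) = (gamma_SV - gamma_SL) / gamma_LV
cos(theta) = (68.6 - 64.0) / 55.7
cos(theta) = 0.082585
theta = arccos(0.082585) = 85.26 degrees

85.26


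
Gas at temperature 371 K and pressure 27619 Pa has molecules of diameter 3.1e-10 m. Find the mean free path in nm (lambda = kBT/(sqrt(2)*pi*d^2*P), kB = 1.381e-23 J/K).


Mean free path: lambda = kB*T / (sqrt(2) * pi * d^2 * P)
lambda = 1.381e-23 * 371 / (sqrt(2) * pi * (3.1e-10)^2 * 27619)
lambda = 4.34482e-07 m
lambda = 434.48 nm

434.48


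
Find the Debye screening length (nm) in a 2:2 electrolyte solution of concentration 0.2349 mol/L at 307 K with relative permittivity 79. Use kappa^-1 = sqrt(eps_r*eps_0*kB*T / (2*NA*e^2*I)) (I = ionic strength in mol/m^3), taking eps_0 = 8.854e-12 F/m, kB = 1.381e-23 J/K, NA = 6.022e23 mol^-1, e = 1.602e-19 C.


Ionic strength I = 0.2349 * 2^2 * 1000 = 939.6 mol/m^3
kappa^-1 = sqrt(79 * 8.854e-12 * 1.381e-23 * 307 / (2 * 6.022e23 * (1.602e-19)^2 * 939.6))
kappa^-1 = 0.32 nm

0.32


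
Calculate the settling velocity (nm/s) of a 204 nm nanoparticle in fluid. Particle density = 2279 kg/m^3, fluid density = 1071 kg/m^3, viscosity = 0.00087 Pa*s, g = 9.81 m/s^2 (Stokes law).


Radius R = 204/2 nm = 1.02e-07 m
Density difference = 2279 - 1071 = 1208 kg/m^3
v = 2 * R^2 * (rho_p - rho_f) * g / (9 * eta)
v = 2 * (1.02e-07)^2 * 1208 * 9.81 / (9 * 0.00087)
v = 3.14923e-08 m/s = 31.4923 nm/s

31.4923


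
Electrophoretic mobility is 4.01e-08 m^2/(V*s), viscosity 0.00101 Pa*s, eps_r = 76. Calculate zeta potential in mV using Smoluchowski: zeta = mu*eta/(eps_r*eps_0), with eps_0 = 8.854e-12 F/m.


Smoluchowski equation: zeta = mu * eta / (eps_r * eps_0)
zeta = 4.01e-08 * 0.00101 / (76 * 8.854e-12)
zeta = 0.060188 V = 60.19 mV

60.19


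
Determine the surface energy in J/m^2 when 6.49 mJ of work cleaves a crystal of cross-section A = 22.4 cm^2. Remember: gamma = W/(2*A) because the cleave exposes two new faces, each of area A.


Convert: A = 22.4 cm^2 = 0.00224 m^2, W = 6.49 mJ = 0.00649 J
Cleaving exposes two faces of area A, so total new surface = 2*A and gamma = W / (2*A)
gamma = 0.00649 / (2 * 0.00224)
gamma = 1.449 J/m^2

1.449


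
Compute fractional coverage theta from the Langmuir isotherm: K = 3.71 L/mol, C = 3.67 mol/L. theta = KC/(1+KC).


Langmuir isotherm: theta = K*C / (1 + K*C)
K*C = 3.71 * 3.67 = 13.6157
theta = 13.6157 / (1 + 13.6157) = 13.6157 / 14.6157
theta = 0.9316

0.9316


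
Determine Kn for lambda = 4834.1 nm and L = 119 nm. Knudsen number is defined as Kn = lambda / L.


Knudsen number Kn = lambda / L
Kn = 4834.1 / 119
Kn = 40.6227

40.6227


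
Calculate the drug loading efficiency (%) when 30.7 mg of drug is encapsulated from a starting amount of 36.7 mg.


Drug loading efficiency = (drug loaded / drug initial) * 100
DLE = 30.7 / 36.7 * 100
DLE = 0.8365 * 100
DLE = 83.65%

83.65


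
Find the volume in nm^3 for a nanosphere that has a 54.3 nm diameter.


Radius r = 54.3/2 = 27.15 nm
Volume V = (4/3) * pi * r^3
V = (4/3) * pi * (27.15)^3
V = 83829.74 nm^3

83829.74


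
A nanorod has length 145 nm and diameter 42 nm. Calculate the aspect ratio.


Aspect ratio AR = length / diameter
AR = 145 / 42
AR = 3.45

3.45


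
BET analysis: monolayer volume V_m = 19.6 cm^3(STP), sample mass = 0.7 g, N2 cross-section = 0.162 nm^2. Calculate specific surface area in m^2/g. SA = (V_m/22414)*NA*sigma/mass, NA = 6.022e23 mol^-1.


Number of moles in monolayer = V_m / 22414 = 19.6 / 22414 = 0.00087445
Number of molecules = moles * NA = 0.00087445 * 6.022e23
SA = molecules * sigma / mass
SA = (19.6 / 22414) * 6.022e23 * 0.162e-18 / 0.7
SA = 121.9 m^2/g

121.9


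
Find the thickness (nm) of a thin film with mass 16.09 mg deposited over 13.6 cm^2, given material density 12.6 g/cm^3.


Convert: m = 16.09 mg = 1.6090e-05 kg, A = 13.6 cm^2 = 1.3600e-03 m^2, rho = 12.6 g/cm^3 = 12600 kg/m^3
t = m / (A * rho)
t = 1.6090e-05 / (1.3600e-03 * 12600)
t = 9.3896e-07 m = 939.0 nm

939.0


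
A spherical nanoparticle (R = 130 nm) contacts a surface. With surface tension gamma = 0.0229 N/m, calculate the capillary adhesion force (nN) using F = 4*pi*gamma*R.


Convert radius: R = 130 nm = 1.3e-07 m
F = 4 * pi * gamma * R
F = 4 * pi * 0.0229 * 1.3e-07
F = 3.74101e-08 N = 37.4101 nN

37.4101


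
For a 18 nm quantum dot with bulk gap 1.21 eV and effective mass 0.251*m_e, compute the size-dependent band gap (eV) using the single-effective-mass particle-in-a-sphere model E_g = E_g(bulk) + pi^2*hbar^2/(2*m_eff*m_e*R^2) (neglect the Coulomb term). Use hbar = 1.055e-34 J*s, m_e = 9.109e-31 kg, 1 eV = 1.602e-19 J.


Radius R = 18/2 nm = 9e-09 m
Confinement energy dE = pi^2 * hbar^2 / (2 * m_eff * m_e * R^2)
dE = pi^2 * (1.055e-34)^2 / (2 * 0.251 * 9.109e-31 * (9e-09)^2) J, divided by 1.602e-19 J/eV
dE = 0.0185 eV
Total band gap = E_g(bulk) + dE = 1.21 + 0.0185 = 1.2285 eV

1.2285


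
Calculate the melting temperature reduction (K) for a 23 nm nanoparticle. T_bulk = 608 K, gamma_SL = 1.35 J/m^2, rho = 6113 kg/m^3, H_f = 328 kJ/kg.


Radius R = 23/2 = 11.5 nm = 1.15e-08 m
Convert H_f = 328 kJ/kg = 328000 J/kg
dT = 2 * gamma_SL * T_bulk / (rho * H_f * R)
dT = 2 * 1.35 * 608 / (6113 * 328000 * 1.15e-08)
dT = 71.2 K

71.2


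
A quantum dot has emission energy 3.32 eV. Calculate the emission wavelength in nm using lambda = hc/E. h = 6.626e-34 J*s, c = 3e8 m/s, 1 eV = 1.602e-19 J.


Convert energy: E = 3.32 eV = 3.32 * 1.602e-19 = 5.31864e-19 J
lambda = h*c / E = 6.626e-34 * 3e8 / 5.31864e-19
lambda = 3.73742e-07 m = 373.7 nm

373.7


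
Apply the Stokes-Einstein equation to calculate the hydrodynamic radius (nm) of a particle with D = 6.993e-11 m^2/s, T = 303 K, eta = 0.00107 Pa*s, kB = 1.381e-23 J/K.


Stokes-Einstein: R = kB*T / (6*pi*eta*D)
R = 1.381e-23 * 303 / (6 * pi * 0.00107 * 6.993e-11)
R = 2.9668e-09 m = 2.97 nm

2.97


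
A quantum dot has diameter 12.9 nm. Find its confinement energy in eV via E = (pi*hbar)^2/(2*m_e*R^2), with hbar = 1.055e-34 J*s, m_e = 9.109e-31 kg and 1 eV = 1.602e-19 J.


Radius R = 12.9/2 = 6.45 nm = 6.45e-09 m
E = (pi * 1.055e-34)^2 / (2 * 9.109e-31 * (6.45e-09)^2)
E(J) = 1.44939e-21
E = E(J) / 1.602e-19 = 0.009 eV

0.009


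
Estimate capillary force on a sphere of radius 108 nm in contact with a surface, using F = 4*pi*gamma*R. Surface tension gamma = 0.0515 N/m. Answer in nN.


Convert radius: R = 108 nm = 1.08e-07 m
F = 4 * pi * gamma * R
F = 4 * pi * 0.0515 * 1.08e-07
F = 6.98942e-08 N = 69.8942 nN

69.8942


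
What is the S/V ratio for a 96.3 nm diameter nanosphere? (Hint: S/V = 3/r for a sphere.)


Radius r = 96.3/2 = 48.15 nm
S/V = 3 / r = 3 / 48.15
S/V = 0.0623 nm^-1

0.0623


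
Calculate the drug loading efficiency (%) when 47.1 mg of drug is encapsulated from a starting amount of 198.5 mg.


Drug loading efficiency = (drug loaded / drug initial) * 100
DLE = 47.1 / 198.5 * 100
DLE = 0.2373 * 100
DLE = 23.73%

23.73


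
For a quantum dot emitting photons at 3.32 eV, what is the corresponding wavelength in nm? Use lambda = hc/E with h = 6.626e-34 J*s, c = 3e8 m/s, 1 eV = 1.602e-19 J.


Convert energy: E = 3.32 eV = 3.32 * 1.602e-19 = 5.31864e-19 J
lambda = h*c / E = 6.626e-34 * 3e8 / 5.31864e-19
lambda = 3.73742e-07 m = 373.7 nm

373.7


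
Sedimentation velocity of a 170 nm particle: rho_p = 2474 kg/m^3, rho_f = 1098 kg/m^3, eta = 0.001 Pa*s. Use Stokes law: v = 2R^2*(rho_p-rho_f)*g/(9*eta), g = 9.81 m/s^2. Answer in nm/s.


Radius R = 170/2 nm = 8.5e-08 m
Density difference = 2474 - 1098 = 1376 kg/m^3
v = 2 * R^2 * (rho_p - rho_f) * g / (9 * eta)
v = 2 * (8.5e-08)^2 * 1376 * 9.81 / (9 * 0.001)
v = 2.16727e-08 m/s = 21.6727 nm/s

21.6727


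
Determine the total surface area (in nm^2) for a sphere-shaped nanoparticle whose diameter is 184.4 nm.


Radius r = 184.4/2 = 92.2 nm
Surface area SA = 4 * pi * r^2
SA = 4 * pi * (92.2)^2
SA = 106824.71 nm^2

106824.71


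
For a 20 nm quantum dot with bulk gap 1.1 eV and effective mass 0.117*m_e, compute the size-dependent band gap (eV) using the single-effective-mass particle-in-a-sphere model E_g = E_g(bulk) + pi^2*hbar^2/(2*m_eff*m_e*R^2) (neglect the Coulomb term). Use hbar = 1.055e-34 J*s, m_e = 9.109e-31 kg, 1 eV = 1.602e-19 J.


Radius R = 20/2 nm = 1e-08 m
Confinement energy dE = pi^2 * hbar^2 / (2 * m_eff * m_e * R^2)
dE = pi^2 * (1.055e-34)^2 / (2 * 0.117 * 9.109e-31 * (1e-08)^2) J, divided by 1.602e-19 J/eV
dE = 0.0322 eV
Total band gap = E_g(bulk) + dE = 1.1 + 0.0322 = 1.1322 eV

1.1322


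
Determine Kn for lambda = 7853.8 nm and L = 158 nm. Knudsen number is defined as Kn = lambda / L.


Knudsen number Kn = lambda / L
Kn = 7853.8 / 158
Kn = 49.7076

49.7076


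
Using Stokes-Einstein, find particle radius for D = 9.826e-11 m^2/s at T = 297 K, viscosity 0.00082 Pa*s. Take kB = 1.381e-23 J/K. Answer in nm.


Stokes-Einstein: R = kB*T / (6*pi*eta*D)
R = 1.381e-23 * 297 / (6 * pi * 0.00082 * 9.826e-11)
R = 2.70059e-09 m = 2.7 nm

2.7


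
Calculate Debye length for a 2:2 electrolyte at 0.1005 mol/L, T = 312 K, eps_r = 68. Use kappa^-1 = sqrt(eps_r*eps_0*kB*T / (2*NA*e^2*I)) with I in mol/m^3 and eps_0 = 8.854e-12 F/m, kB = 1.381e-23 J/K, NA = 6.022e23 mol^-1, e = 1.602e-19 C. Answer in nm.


Ionic strength I = 0.1005 * 2^2 * 1000 = 402 mol/m^3
kappa^-1 = sqrt(68 * 8.854e-12 * 1.381e-23 * 312 / (2 * 6.022e23 * (1.602e-19)^2 * 402))
kappa^-1 = 0.457 nm

0.457


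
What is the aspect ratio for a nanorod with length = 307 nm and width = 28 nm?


Aspect ratio AR = length / diameter
AR = 307 / 28
AR = 10.96

10.96


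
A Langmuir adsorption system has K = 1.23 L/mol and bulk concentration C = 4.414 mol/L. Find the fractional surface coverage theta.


Langmuir isotherm: theta = K*C / (1 + K*C)
K*C = 1.23 * 4.414 = 5.42922
theta = 5.42922 / (1 + 5.42922) = 5.42922 / 6.42922
theta = 0.8445

0.8445


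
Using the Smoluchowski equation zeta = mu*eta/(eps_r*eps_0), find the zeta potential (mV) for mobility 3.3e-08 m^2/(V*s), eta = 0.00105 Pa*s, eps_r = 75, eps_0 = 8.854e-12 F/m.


Smoluchowski equation: zeta = mu * eta / (eps_r * eps_0)
zeta = 3.3e-08 * 0.00105 / (75 * 8.854e-12)
zeta = 0.05218 V = 52.18 mV

52.18


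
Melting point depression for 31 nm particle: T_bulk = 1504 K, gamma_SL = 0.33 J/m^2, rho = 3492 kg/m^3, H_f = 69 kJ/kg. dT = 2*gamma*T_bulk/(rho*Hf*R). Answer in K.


Radius R = 31/2 = 15.5 nm = 1.55e-08 m
Convert H_f = 69 kJ/kg = 69000 J/kg
dT = 2 * gamma_SL * T_bulk / (rho * H_f * R)
dT = 2 * 0.33 * 1504 / (3492 * 69000 * 1.55e-08)
dT = 265.8 K

265.8


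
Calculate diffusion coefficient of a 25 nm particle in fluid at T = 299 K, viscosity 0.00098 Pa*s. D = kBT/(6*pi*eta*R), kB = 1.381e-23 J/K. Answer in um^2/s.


Radius R = 25/2 = 12.5 nm = 1.25e-08 m
D = kB*T / (6*pi*eta*R)
D = 1.381e-23 * 299 / (6 * pi * 0.00098 * 1.25e-08)
D = 1.78825e-11 m^2/s = 17.882 um^2/s

17.882


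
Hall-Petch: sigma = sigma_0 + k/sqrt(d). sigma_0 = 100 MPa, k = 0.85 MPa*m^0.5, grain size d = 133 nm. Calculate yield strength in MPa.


d = 133 nm = 1.33e-07 m
sqrt(d) = 0.0003646917
Hall-Petch contribution = k / sqrt(d) = 0.85 / 0.0003646917 = 2330.7 MPa
sigma = sigma_0 + k/sqrt(d) = 100 + 2330.7 = 2430.7 MPa

2430.7


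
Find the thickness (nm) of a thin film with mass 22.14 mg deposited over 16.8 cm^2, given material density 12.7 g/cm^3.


Convert: m = 22.14 mg = 2.2140e-05 kg, A = 16.8 cm^2 = 1.6800e-03 m^2, rho = 12.7 g/cm^3 = 12700 kg/m^3
t = m / (A * rho)
t = 2.2140e-05 / (1.6800e-03 * 12700)
t = 1.0377e-06 m = 1037.7 nm

1037.7


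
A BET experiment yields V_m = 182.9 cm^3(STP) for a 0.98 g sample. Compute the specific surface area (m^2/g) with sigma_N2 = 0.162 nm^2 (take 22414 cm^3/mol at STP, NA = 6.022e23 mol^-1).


Number of moles in monolayer = V_m / 22414 = 182.9 / 22414 = 0.00816008
Number of molecules = moles * NA = 0.00816008 * 6.022e23
SA = molecules * sigma / mass
SA = (182.9 / 22414) * 6.022e23 * 0.162e-18 / 0.98
SA = 812.3 m^2/g

812.3


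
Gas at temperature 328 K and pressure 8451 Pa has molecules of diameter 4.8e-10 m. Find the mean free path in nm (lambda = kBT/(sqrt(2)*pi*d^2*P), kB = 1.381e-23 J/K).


Mean free path: lambda = kB*T / (sqrt(2) * pi * d^2 * P)
lambda = 1.381e-23 * 328 / (sqrt(2) * pi * (4.8e-10)^2 * 8451)
lambda = 5.23615e-07 m
lambda = 523.61 nm

523.61


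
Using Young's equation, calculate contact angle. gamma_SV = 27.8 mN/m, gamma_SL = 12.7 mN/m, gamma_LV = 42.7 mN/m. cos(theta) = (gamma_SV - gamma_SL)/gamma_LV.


cos(theta) = (gamma_SV - gamma_SL) / gamma_LV
cos(theta) = (27.8 - 12.7) / 42.7
cos(theta) = 0.35363
theta = arccos(0.35363) = 69.29 degrees

69.29


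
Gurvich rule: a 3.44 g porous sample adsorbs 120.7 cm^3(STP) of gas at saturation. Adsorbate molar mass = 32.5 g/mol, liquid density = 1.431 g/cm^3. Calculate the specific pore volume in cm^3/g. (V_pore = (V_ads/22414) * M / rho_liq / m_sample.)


Moles adsorbed n = V_ads / 22414 = 120.7 / 22414 = 5.385027e-03 mol
Liquid volume V_liq = n * M / rho_liq = 5.385027e-03 * 32.5 / 1.431 = 0.12230 cm^3
Specific pore volume V_pore = V_liq / m_sample = 0.12230 / 3.44
V_pore = 0.0356 cm^3/g

0.0356


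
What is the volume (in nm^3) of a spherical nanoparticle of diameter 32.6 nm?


Radius r = 32.6/2 = 16.3 nm
Volume V = (4/3) * pi * r^3
V = (4/3) * pi * (16.3)^3
V = 18140.59 nm^3

18140.59


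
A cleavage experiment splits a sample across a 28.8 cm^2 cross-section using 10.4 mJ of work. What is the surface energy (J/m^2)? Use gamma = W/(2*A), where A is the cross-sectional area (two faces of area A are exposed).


Convert: A = 28.8 cm^2 = 0.00288 m^2, W = 10.4 mJ = 0.0104 J
Cleaving exposes two faces of area A, so total new surface = 2*A and gamma = W / (2*A)
gamma = 0.0104 / (2 * 0.00288)
gamma = 1.806 J/m^2

1.806


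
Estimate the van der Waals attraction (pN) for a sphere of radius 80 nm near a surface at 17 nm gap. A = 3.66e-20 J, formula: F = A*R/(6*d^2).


Convert to SI: R = 80 nm = 8e-08 m, d = 17 nm = 1.7e-08 m
F = A * R / (6 * d^2)
F = 3.66e-20 * 8e-08 / (6 * (1.7e-08)^2)
F = 1.68858e-12 N = 1.689 pN

1.689


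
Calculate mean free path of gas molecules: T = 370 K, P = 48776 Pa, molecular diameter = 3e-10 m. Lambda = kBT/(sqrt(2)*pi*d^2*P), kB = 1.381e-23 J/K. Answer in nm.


Mean free path: lambda = kB*T / (sqrt(2) * pi * d^2 * P)
lambda = 1.381e-23 * 370 / (sqrt(2) * pi * (3e-10)^2 * 48776)
lambda = 2.61988e-07 m
lambda = 261.99 nm

261.99


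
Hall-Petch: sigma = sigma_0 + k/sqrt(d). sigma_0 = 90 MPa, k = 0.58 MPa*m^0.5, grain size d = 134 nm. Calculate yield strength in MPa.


d = 134 nm = 1.34e-07 m
sqrt(d) = 0.0003660601
Hall-Petch contribution = k / sqrt(d) = 0.58 / 0.0003660601 = 1584.4 MPa
sigma = sigma_0 + k/sqrt(d) = 90 + 1584.4 = 1674.4 MPa

1674.4


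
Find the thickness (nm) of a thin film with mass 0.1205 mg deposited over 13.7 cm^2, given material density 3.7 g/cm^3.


Convert: m = 0.1205 mg = 1.2050e-07 kg, A = 13.7 cm^2 = 1.3700e-03 m^2, rho = 3.7 g/cm^3 = 3700 kg/m^3
t = m / (A * rho)
t = 1.2050e-07 / (1.3700e-03 * 3700)
t = 2.3772e-08 m = 23.8 nm

23.8


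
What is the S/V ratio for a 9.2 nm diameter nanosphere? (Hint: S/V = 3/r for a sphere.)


Radius r = 9.2/2 = 4.6 nm
S/V = 3 / r = 3 / 4.6
S/V = 0.6522 nm^-1

0.6522


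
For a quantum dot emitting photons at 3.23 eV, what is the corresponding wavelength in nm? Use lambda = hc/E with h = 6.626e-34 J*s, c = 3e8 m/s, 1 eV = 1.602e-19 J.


Convert energy: E = 3.23 eV = 3.23 * 1.602e-19 = 5.17446e-19 J
lambda = h*c / E = 6.626e-34 * 3e8 / 5.17446e-19
lambda = 3.84156e-07 m = 384.2 nm

384.2


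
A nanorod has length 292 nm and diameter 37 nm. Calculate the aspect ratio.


Aspect ratio AR = length / diameter
AR = 292 / 37
AR = 7.89

7.89


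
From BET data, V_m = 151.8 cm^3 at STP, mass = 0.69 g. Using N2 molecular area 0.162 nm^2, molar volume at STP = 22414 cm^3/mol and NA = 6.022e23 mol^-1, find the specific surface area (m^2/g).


Number of moles in monolayer = V_m / 22414 = 151.8 / 22414 = 0.00677255
Number of molecules = moles * NA = 0.00677255 * 6.022e23
SA = molecules * sigma / mass
SA = (151.8 / 22414) * 6.022e23 * 0.162e-18 / 0.69
SA = 957.5 m^2/g

957.5


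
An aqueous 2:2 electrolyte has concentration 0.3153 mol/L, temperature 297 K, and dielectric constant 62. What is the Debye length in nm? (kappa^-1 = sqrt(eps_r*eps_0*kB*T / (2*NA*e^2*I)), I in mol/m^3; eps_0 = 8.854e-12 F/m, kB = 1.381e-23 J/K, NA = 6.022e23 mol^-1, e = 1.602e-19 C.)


Ionic strength I = 0.3153 * 2^2 * 1000 = 1261.2 mol/m^3
kappa^-1 = sqrt(62 * 8.854e-12 * 1.381e-23 * 297 / (2 * 6.022e23 * (1.602e-19)^2 * 1261.2))
kappa^-1 = 0.24 nm

0.24


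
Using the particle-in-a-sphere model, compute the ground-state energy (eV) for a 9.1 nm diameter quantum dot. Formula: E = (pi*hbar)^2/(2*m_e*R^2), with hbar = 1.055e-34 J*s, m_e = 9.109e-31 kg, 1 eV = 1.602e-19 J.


Radius R = 9.1/2 = 4.55 nm = 4.55e-09 m
E = (pi * 1.055e-34)^2 / (2 * 9.109e-31 * (4.55e-09)^2)
E(J) = 2.9126e-21
E = E(J) / 1.602e-19 = 0.0182 eV

0.0182


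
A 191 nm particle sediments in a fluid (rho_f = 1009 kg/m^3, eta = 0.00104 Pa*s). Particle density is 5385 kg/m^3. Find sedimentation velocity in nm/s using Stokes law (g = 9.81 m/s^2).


Radius R = 191/2 nm = 9.55e-08 m
Density difference = 5385 - 1009 = 4376 kg/m^3
v = 2 * R^2 * (rho_p - rho_f) * g / (9 * eta)
v = 2 * (9.55e-08)^2 * 4376 * 9.81 / (9 * 0.00104)
v = 8.36579e-08 m/s = 83.6579 nm/s

83.6579


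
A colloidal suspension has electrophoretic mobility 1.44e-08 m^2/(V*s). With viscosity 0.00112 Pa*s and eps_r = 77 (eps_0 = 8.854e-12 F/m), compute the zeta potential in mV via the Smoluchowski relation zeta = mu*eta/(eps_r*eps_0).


Smoluchowski equation: zeta = mu * eta / (eps_r * eps_0)
zeta = 1.44e-08 * 0.00112 / (77 * 8.854e-12)
zeta = 0.023656 V = 23.66 mV

23.66


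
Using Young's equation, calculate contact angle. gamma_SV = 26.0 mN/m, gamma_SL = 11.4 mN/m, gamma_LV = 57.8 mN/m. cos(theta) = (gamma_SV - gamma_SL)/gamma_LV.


cos(theta) = (gamma_SV - gamma_SL) / gamma_LV
cos(theta) = (26.0 - 11.4) / 57.8
cos(theta) = 0.252595
theta = arccos(0.252595) = 75.37 degrees

75.37


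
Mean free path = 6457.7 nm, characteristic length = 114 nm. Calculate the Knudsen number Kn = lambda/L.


Knudsen number Kn = lambda / L
Kn = 6457.7 / 114
Kn = 56.6465

56.6465


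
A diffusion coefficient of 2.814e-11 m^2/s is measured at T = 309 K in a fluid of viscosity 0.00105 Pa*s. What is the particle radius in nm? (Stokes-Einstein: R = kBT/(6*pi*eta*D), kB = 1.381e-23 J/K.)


Stokes-Einstein: R = kB*T / (6*pi*eta*D)
R = 1.381e-23 * 309 / (6 * pi * 0.00105 * 2.814e-11)
R = 7.66192e-09 m = 7.66 nm

7.66


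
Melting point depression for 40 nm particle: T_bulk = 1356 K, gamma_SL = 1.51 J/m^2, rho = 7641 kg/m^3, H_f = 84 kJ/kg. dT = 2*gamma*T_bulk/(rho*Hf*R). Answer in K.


Radius R = 40/2 = 20 nm = 2e-08 m
Convert H_f = 84 kJ/kg = 84000 J/kg
dT = 2 * gamma_SL * T_bulk / (rho * H_f * R)
dT = 2 * 1.51 * 1356 / (7641 * 84000 * 2e-08)
dT = 319.0 K

319.0


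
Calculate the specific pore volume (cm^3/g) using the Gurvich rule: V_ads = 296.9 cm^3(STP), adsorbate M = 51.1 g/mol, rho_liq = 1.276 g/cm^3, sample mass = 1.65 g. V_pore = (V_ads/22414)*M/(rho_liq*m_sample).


Moles adsorbed n = V_ads / 22414 = 296.9 / 22414 = 1.324619e-02 mol
Liquid volume V_liq = n * M / rho_liq = 1.324619e-02 * 51.1 / 1.276 = 0.53047 cm^3
Specific pore volume V_pore = V_liq / m_sample = 0.53047 / 1.65
V_pore = 0.3215 cm^3/g

0.3215


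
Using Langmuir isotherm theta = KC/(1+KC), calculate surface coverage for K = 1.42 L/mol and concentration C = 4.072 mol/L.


Langmuir isotherm: theta = K*C / (1 + K*C)
K*C = 1.42 * 4.072 = 5.78224
theta = 5.78224 / (1 + 5.78224) = 5.78224 / 6.78224
theta = 0.8526

0.8526


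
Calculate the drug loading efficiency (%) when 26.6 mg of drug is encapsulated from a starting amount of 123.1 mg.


Drug loading efficiency = (drug loaded / drug initial) * 100
DLE = 26.6 / 123.1 * 100
DLE = 0.2161 * 100
DLE = 21.61%

21.61


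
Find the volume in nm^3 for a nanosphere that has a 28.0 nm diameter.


Radius r = 28.0/2 = 14 nm
Volume V = (4/3) * pi * r^3
V = (4/3) * pi * (14)^3
V = 11494.04 nm^3

11494.04


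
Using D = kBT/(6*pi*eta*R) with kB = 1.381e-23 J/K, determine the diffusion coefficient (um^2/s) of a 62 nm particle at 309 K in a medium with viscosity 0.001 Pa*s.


Radius R = 62/2 = 31 nm = 3.1e-08 m
D = kB*T / (6*pi*eta*R)
D = 1.381e-23 * 309 / (6 * pi * 0.001 * 3.1e-08)
D = 7.3028e-12 m^2/s = 7.303 um^2/s

7.303


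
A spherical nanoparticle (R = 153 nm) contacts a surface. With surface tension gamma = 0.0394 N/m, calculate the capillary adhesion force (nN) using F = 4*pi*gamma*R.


Convert radius: R = 153 nm = 1.53e-07 m
F = 4 * pi * gamma * R
F = 4 * pi * 0.0394 * 1.53e-07
F = 7.57526e-08 N = 75.7526 nN

75.7526


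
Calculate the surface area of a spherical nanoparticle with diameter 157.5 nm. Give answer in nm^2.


Radius r = 157.5/2 = 78.75 nm
Surface area SA = 4 * pi * r^2
SA = 4 * pi * (78.75)^2
SA = 77931.13 nm^2

77931.13


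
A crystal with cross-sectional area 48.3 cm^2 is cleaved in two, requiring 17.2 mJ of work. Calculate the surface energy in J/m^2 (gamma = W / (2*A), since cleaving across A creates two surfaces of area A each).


Convert: A = 48.3 cm^2 = 0.00483 m^2, W = 17.2 mJ = 0.0172 J
Cleaving exposes two faces of area A, so total new surface = 2*A and gamma = W / (2*A)
gamma = 0.0172 / (2 * 0.00483)
gamma = 1.781 J/m^2

1.781


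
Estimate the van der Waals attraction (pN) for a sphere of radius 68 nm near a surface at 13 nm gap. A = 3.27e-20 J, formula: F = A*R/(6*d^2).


Convert to SI: R = 68 nm = 6.8e-08 m, d = 13 nm = 1.3e-08 m
F = A * R / (6 * d^2)
F = 3.27e-20 * 6.8e-08 / (6 * (1.3e-08)^2)
F = 2.1929e-12 N = 2.193 pN

2.193


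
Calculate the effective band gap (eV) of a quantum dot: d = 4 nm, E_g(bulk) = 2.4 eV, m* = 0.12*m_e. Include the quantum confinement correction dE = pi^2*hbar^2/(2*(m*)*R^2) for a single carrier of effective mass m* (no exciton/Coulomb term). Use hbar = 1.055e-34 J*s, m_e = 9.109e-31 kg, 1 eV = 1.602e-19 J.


Radius R = 4/2 nm = 2e-09 m
Confinement energy dE = pi^2 * hbar^2 / (2 * m_eff * m_e * R^2)
dE = pi^2 * (1.055e-34)^2 / (2 * 0.12 * 9.109e-31 * (2e-09)^2) J, divided by 1.602e-19 J/eV
dE = 0.7842 eV
Total band gap = E_g(bulk) + dE = 2.4 + 0.7842 = 3.1842 eV

3.1842


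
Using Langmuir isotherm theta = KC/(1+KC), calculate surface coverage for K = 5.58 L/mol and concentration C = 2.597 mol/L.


Langmuir isotherm: theta = K*C / (1 + K*C)
K*C = 5.58 * 2.597 = 14.49126
theta = 14.49126 / (1 + 14.49126) = 14.49126 / 15.49126
theta = 0.9354

0.9354


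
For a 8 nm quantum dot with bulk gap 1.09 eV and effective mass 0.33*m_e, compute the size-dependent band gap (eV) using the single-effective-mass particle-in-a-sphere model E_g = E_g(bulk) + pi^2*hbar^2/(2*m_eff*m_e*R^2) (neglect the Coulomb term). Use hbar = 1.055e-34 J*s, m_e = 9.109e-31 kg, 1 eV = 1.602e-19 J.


Radius R = 8/2 nm = 4e-09 m
Confinement energy dE = pi^2 * hbar^2 / (2 * m_eff * m_e * R^2)
dE = pi^2 * (1.055e-34)^2 / (2 * 0.33 * 9.109e-31 * (4e-09)^2) J, divided by 1.602e-19 J/eV
dE = 0.0713 eV
Total band gap = E_g(bulk) + dE = 1.09 + 0.0713 = 1.1613 eV

1.1613


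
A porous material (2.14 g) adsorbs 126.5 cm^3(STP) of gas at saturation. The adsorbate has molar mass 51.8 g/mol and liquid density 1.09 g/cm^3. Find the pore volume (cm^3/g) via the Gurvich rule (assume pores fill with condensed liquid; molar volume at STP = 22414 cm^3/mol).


Moles adsorbed n = V_ads / 22414 = 126.5 / 22414 = 5.643794e-03 mol
Liquid volume V_liq = n * M / rho_liq = 5.643794e-03 * 51.8 / 1.09 = 0.26821 cm^3
Specific pore volume V_pore = V_liq / m_sample = 0.26821 / 2.14
V_pore = 0.1253 cm^3/g

0.1253


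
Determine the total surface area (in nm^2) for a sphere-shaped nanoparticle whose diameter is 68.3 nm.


Radius r = 68.3/2 = 34.15 nm
Surface area SA = 4 * pi * r^2
SA = 4 * pi * (34.15)^2
SA = 14655.18 nm^2

14655.18


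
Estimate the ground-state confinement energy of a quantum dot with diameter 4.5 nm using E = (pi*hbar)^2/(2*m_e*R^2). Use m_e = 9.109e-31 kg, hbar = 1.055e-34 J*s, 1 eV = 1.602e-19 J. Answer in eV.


Radius R = 4.5/2 = 2.25 nm = 2.25e-09 m
E = (pi * 1.055e-34)^2 / (2 * 9.109e-31 * (2.25e-09)^2)
E(J) = 1.19107e-20
E = E(J) / 1.602e-19 = 0.0743 eV

0.0743


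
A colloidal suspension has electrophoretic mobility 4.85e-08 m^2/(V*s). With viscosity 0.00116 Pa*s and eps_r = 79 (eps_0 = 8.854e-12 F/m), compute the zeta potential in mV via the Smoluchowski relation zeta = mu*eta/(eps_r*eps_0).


Smoluchowski equation: zeta = mu * eta / (eps_r * eps_0)
zeta = 4.85e-08 * 0.00116 / (79 * 8.854e-12)
zeta = 0.080433 V = 80.43 mV

80.43


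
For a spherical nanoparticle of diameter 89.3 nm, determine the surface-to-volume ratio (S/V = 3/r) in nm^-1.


Radius r = 89.3/2 = 44.65 nm
S/V = 3 / r = 3 / 44.65
S/V = 0.0672 nm^-1

0.0672


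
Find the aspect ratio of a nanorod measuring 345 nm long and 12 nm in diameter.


Aspect ratio AR = length / diameter
AR = 345 / 12
AR = 28.75

28.75


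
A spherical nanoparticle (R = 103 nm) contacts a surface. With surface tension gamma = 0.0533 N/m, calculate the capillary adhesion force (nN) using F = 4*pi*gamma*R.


Convert radius: R = 103 nm = 1.03e-07 m
F = 4 * pi * gamma * R
F = 4 * pi * 0.0533 * 1.03e-07
F = 6.89881e-08 N = 68.9881 nN

68.9881


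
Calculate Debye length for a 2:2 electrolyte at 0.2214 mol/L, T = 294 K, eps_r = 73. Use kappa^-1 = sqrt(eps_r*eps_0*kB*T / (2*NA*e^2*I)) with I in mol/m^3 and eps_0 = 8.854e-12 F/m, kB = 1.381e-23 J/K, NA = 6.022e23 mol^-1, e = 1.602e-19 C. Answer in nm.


Ionic strength I = 0.2214 * 2^2 * 1000 = 885.6 mol/m^3
kappa^-1 = sqrt(73 * 8.854e-12 * 1.381e-23 * 294 / (2 * 6.022e23 * (1.602e-19)^2 * 885.6))
kappa^-1 = 0.31 nm

0.31


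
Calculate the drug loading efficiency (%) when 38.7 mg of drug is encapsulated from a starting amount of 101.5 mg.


Drug loading efficiency = (drug loaded / drug initial) * 100
DLE = 38.7 / 101.5 * 100
DLE = 0.3813 * 100
DLE = 38.13%

38.13


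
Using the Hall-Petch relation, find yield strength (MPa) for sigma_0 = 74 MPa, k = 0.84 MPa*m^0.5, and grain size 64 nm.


d = 64 nm = 6.4e-08 m
sqrt(d) = 0.0002529822
Hall-Petch contribution = k / sqrt(d) = 0.84 / 0.0002529822 = 3320.4 MPa
sigma = sigma_0 + k/sqrt(d) = 74 + 3320.4 = 3394.4 MPa

3394.4
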